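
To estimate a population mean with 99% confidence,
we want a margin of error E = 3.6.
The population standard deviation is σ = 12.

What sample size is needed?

Answer: n = 74

Derivation:
z_0.005 = 2.576
n = (z×σ/E)² = (2.576×12/3.6)²
n = 73.7308
Round up: n = 74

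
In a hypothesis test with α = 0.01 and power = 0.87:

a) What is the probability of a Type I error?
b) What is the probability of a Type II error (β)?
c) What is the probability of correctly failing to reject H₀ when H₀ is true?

Answer: a) 0.01, b) 0.13, c) 0.99

Derivation:
a) Type I error probability = α = 0.01
b) Power = P(reject H₀ | H₁ true) = 1 - β = 0.87, so Type II error probability = β = 1 - Power = 0.13
c) P(fail to reject H₀ | H₀ true) = 1 - α = 0.99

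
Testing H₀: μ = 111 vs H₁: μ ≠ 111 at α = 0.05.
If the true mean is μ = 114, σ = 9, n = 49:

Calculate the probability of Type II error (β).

Answer: β ≈ 0.3545

Derivation:
SE = σ/√n = 9/√49 = 1.2857
Critical values: μ₀ ± z_0.025×SE = 111 ± 1.960×1.2857
Acceptance region: (108.4800, 113.5200)
Under H₁ (μ = 114): z_high = (113.5200 - 114)/1.2857 = -0.3733, z_low = (108.4800 - 114)/1.2857 = -4.2934
β = P(not reject | H₁) = Φ(-0.3733) - Φ(-4.2934) ≈ 0.3545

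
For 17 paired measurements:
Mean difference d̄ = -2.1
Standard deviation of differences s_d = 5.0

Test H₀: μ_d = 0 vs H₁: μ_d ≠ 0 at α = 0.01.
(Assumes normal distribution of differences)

df = n - 1 = 16
SE = s_d/√n = 5.0/√17 = 1.2127
t = d̄/SE = -2.1/1.2127 = -1.7317
Critical value: t_{0.005,16} = ±2.921
p-value ≈ 0.1026
Decision: fail to reject H₀

Answer: t = -1.7317, fail to reject H₀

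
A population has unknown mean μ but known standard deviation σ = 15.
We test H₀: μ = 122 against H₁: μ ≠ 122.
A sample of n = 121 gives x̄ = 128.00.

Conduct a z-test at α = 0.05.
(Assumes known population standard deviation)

Standard error: SE = σ/√n = 15/√121 = 1.3636
z-statistic: z = (x̄ - μ₀)/SE = (128.00 - 122)/1.3636 = 4.4001
Critical value: ±1.960
p-value < 0.0001
Decision: reject H₀

Answer: z = 4.4001, reject H₀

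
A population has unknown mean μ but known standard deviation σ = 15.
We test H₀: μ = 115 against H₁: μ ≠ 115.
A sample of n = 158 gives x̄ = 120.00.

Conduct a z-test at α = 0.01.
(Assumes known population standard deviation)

Standard error: SE = σ/√n = 15/√158 = 1.1933
z-statistic: z = (x̄ - μ₀)/SE = (120.00 - 115)/1.1933 = 4.1901
Critical value: ±2.576
p-value < 0.0001
Decision: reject H₀

Answer: z = 4.1901, reject H₀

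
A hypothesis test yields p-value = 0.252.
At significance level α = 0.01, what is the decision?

Answer: fail to reject H₀

Derivation:
Compare p-value to α:
0.252 ≥ 0.01
Decision: fail to reject H₀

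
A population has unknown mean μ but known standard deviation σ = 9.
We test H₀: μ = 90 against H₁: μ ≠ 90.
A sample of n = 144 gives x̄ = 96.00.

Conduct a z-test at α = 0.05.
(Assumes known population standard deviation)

Standard error: SE = σ/√n = 9/√144 = 0.7500
z-statistic: z = (x̄ - μ₀)/SE = (96.00 - 90)/0.7500 = 8.0000
Critical value: ±1.960
p-value < 0.0001
Decision: reject H₀

Answer: z = 8.0000, reject H₀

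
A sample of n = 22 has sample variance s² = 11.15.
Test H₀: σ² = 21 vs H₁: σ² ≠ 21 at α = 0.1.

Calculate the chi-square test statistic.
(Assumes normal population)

Answer: χ² = 11.1500, reject H₀

Derivation:
df = n - 1 = 21
χ² = (n-1)s²/σ₀² = 21×11.15/21 = 11.1500
Critical values: χ²_{0.95,21} = 11.591, χ²_{0.05,21} = 32.671
Rejection region: χ² < 11.591 or χ² > 32.671
Decision: reject H₀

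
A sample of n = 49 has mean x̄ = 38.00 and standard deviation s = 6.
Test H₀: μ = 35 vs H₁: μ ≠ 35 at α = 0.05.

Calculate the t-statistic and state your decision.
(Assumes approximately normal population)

df = n - 1 = 48
SE = s/√n = 6/√49 = 0.8571
t = (x̄ - μ₀)/SE = (38.00 - 35)/0.8571 = 3.5002
Critical value: t_{0.025,48} = ±2.011
p-value ≈ 0.0010
Decision: reject H₀

Answer: t = 3.5002, reject H₀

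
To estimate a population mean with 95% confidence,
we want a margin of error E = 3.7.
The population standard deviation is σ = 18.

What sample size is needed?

z_0.025 = 1.960
n = (z×σ/E)² = (1.960×18/3.7)²
n = 90.9188
Round up: n = 91

Answer: n = 91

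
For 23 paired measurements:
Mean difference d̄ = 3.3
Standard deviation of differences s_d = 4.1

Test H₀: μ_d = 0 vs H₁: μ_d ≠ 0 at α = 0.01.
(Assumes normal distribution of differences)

df = n - 1 = 22
SE = s_d/√n = 4.1/√23 = 0.8549
t = d̄/SE = 3.3/0.8549 = 3.8601
Critical value: t_{0.005,22} = ±2.819
p-value ≈ 0.0008
Decision: reject H₀

Answer: t = 3.8601, reject H₀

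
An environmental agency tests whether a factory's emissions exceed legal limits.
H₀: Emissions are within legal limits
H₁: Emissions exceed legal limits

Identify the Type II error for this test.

A Type I error (probability α) occurs when we reject a true H₀.
A Type II error (probability β) occurs when we fail to reject a false H₀.

Answer: Failing to cite a factory whose emissions actually exceed the limit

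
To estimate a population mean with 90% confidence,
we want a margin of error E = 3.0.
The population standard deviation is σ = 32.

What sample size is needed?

z_0.05 = 1.645
n = (z×σ/E)² = (1.645×32/3.0)²
n = 307.8855
Round up: n = 308

Answer: n = 308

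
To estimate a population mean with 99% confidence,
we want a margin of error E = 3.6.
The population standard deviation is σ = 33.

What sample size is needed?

z_0.005 = 2.576
n = (z×σ/E)² = (2.576×33/3.6)²
n = 557.5895
Round up: n = 558

Answer: n = 558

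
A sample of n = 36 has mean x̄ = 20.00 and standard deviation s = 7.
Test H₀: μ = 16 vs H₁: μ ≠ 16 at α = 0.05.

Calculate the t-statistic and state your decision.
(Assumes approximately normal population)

df = n - 1 = 35
SE = s/√n = 7/√36 = 1.1667
t = (x̄ - μ₀)/SE = (20.00 - 16)/1.1667 = 3.4285
Critical value: t_{0.025,35} = ±2.030
p-value ≈ 0.0016
Decision: reject H₀

Answer: t = 3.4285, reject H₀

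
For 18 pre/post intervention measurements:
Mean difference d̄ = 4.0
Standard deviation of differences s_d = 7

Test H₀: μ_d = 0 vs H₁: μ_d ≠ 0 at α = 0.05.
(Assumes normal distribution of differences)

df = n - 1 = 17
SE = s_d/√n = 7/√18 = 1.6499
t = d̄/SE = 4.0/1.6499 = 2.4244
Critical value: t_{0.025,17} = ±2.110
p-value ≈ 0.0268
Decision: reject H₀

Answer: t = 2.4244, reject H₀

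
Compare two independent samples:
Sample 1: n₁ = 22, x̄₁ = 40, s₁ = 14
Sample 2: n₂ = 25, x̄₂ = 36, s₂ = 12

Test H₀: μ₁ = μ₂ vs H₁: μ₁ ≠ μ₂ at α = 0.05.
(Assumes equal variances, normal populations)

Answer: t = 1.0549, fail to reject H₀

Derivation:
Pooled variance: s²_p = [21×14² + 24×12²]/(45) = 168.2667
s_p = 12.9718
SE = s_p×√(1/n₁ + 1/n₂) = 12.9718×√(1/22 + 1/25) = 3.7920
t = (x̄₁ - x̄₂)/SE = (40 - 36)/3.7920 = 1.0549
df = 45, t-critical = ±2.014
Decision: fail to reject H₀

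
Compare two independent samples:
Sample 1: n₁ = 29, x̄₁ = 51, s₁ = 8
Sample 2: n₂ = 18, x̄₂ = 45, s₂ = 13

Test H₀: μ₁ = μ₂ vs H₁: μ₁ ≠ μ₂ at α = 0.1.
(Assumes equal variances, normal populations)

Pooled variance: s²_p = [28×8² + 17×13²]/(45) = 103.6667
s_p = 10.1817
SE = s_p×√(1/n₁ + 1/n₂) = 10.1817×√(1/29 + 1/18) = 3.0552
t = (x̄₁ - x̄₂)/SE = (51 - 45)/3.0552 = 1.9639
df = 45, t-critical = ±1.679
Decision: reject H₀

Answer: t = 1.9639, reject H₀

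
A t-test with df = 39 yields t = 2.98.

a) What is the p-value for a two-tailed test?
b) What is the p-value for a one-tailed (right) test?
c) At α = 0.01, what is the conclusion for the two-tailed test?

Using t-distribution with df = 39:
a) Two-tailed: p = 2×P(T > 2.98) = 0.0049
b) One-tailed: p = P(T > 2.98) = 0.0025
c) 0.0049 < 0.01, reject H₀

Answer: a) 0.0049, b) 0.0025, c) reject H₀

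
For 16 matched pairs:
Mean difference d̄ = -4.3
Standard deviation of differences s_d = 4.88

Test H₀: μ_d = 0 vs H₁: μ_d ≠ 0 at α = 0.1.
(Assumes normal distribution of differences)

df = n - 1 = 15
SE = s_d/√n = 4.88/√16 = 1.2200
t = d̄/SE = -4.3/1.2200 = -3.5246
Critical value: t_{0.05,15} = ±1.753
p-value ≈ 0.0031
Decision: reject H₀

Answer: t = -3.5246, reject H₀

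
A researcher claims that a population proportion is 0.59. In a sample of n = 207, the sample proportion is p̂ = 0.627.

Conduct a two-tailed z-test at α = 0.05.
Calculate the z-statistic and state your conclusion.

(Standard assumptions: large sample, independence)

Answer: z = 1.0823, fail to reject H₀

Derivation:
H₀: p = 0.59, H₁: p ≠ 0.59
Standard error: SE = √(p₀(1-p₀)/n) = √(0.59×0.41/207) = 0.034185
z-statistic: z = (p̂ - p₀)/SE = (0.627 - 0.59)/0.034185 = 1.0823
Critical value: z_0.025 = ±1.960
p-value = 0.2791
Decision: fail to reject H₀ at α = 0.05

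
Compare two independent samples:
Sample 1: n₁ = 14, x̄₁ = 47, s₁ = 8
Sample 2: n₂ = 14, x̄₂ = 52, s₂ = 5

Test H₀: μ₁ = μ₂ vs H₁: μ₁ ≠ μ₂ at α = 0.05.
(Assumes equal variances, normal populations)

Pooled variance: s²_p = [13×8² + 13×5²]/(26) = 44.5000
s_p = 6.6708
SE = s_p×√(1/n₁ + 1/n₂) = 6.6708×√(1/14 + 1/14) = 2.5213
t = (x̄₁ - x̄₂)/SE = (47 - 52)/2.5213 = -1.9831
df = 26, t-critical = ±2.056
Decision: fail to reject H₀

Answer: t = -1.9831, fail to reject H₀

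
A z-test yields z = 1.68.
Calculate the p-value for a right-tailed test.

Answer: p-value ≈ 0.0465

Derivation:
For z = 1.68:
p = P(Z > 1.68) = 1 - Φ(1.68) = 0.0465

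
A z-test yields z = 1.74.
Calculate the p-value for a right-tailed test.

Answer: p-value ≈ 0.0409

Derivation:
For z = 1.74:
p = P(Z > 1.74) = 1 - Φ(1.74) = 0.0409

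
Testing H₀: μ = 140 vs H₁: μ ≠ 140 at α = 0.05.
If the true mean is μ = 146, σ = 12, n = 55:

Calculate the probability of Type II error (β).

Answer: β ≈ 0.0402

Derivation:
SE = σ/√n = 12/√55 = 1.6181
Critical values: μ₀ ± z_0.025×SE = 140 ± 1.960×1.6181
Acceptance region: (136.8285, 143.1715)
Under H₁ (μ = 146): z_high = (143.1715 - 146)/1.6181 = -1.7480, z_low = (136.8285 - 146)/1.6181 = -5.6681
β = P(not reject | H₁) = Φ(-1.7480) - Φ(-5.6681) ≈ 0.0402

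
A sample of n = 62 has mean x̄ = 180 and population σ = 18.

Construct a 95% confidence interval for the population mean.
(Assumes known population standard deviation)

Confidence level: 95%, α = 0.05
z_0.025 = 1.960
SE = σ/√n = 18/√62 = 2.2860
Margin of error = 1.960 × 2.2860 = 4.4806
CI: x̄ ± margin = 180 ± 4.4806
CI: (175.5194, 184.4806)

Answer: (175.5194, 184.4806)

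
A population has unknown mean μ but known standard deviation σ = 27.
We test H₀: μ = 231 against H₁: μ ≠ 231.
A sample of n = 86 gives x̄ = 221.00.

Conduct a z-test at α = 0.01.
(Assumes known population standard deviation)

Answer: z = -3.4347, reject H₀

Derivation:
Standard error: SE = σ/√n = 27/√86 = 2.9115
z-statistic: z = (x̄ - μ₀)/SE = (221.00 - 231)/2.9115 = -3.4347
Critical value: ±2.576
p-value = 0.0006
Decision: reject H₀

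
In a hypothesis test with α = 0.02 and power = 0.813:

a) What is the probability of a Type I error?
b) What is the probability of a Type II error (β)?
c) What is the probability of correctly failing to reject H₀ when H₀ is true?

Answer: a) 0.02, b) 0.187, c) 0.98

Derivation:
a) Type I error probability = α = 0.02
b) Power = P(reject H₀ | H₁ true) = 1 - β = 0.813, so Type II error probability = β = 1 - Power = 0.187
c) P(fail to reject H₀ | H₀ true) = 1 - α = 0.98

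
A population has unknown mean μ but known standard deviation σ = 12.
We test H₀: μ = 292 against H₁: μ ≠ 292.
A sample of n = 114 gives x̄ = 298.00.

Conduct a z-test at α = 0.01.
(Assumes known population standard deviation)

Standard error: SE = σ/√n = 12/√114 = 1.1239
z-statistic: z = (x̄ - μ₀)/SE = (298.00 - 292)/1.1239 = 5.3386
Critical value: ±2.576
p-value < 0.0001
Decision: reject H₀

Answer: z = 5.3386, reject H₀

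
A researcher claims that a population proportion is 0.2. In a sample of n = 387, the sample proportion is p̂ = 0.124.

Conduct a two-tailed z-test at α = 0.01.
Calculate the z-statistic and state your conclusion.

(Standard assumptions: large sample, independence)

Answer: z = -3.7378, reject H₀

Derivation:
H₀: p = 0.2, H₁: p ≠ 0.2
Standard error: SE = √(p₀(1-p₀)/n) = √(0.2×0.8/387) = 0.020333
z-statistic: z = (p̂ - p₀)/SE = (0.124 - 0.2)/0.020333 = -3.7378
Critical value: z_0.005 = ±2.576
p-value = 0.0002
Decision: reject H₀ at α = 0.01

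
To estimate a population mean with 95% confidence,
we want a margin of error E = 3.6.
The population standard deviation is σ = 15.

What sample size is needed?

Answer: n = 67

Derivation:
z_0.025 = 1.960
n = (z×σ/E)² = (1.960×15/3.6)²
n = 66.6944
Round up: n = 67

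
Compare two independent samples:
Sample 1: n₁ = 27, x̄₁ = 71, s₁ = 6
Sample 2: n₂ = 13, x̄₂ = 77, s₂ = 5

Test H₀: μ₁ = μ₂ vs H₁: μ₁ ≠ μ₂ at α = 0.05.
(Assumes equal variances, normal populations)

Pooled variance: s²_p = [26×6² + 12×5²]/(38) = 32.5263
s_p = 5.7032
SE = s_p×√(1/n₁ + 1/n₂) = 5.7032×√(1/27 + 1/13) = 1.9253
t = (x̄₁ - x̄₂)/SE = (71 - 77)/1.9253 = -3.1164
df = 38, t-critical = ±2.024
Decision: reject H₀

Answer: t = -3.1164, reject H₀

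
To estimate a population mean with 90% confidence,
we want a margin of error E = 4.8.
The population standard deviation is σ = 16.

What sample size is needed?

z_0.05 = 1.645
n = (z×σ/E)² = (1.645×16/4.8)²
n = 30.0669
Round up: n = 31

Answer: n = 31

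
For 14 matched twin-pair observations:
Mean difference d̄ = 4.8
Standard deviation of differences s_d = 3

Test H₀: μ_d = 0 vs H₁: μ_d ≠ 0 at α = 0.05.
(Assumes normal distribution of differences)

Answer: t = 5.9865, reject H₀

Derivation:
df = n - 1 = 13
SE = s_d/√n = 3/√14 = 0.8018
t = d̄/SE = 4.8/0.8018 = 5.9865
Critical value: t_{0.025,13} = ±2.160
p-value < 0.0001
Decision: reject H₀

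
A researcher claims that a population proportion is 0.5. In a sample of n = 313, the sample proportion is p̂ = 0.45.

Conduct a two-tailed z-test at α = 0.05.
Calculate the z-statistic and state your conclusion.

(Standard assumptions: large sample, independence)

H₀: p = 0.5, H₁: p ≠ 0.5
Standard error: SE = √(p₀(1-p₀)/n) = √(0.5×0.5/313) = 0.028262
z-statistic: z = (p̂ - p₀)/SE = (0.45 - 0.5)/0.028262 = -1.7692
Critical value: z_0.025 = ±1.960
p-value = 0.0769
Decision: fail to reject H₀ at α = 0.05

Answer: z = -1.7692, fail to reject H₀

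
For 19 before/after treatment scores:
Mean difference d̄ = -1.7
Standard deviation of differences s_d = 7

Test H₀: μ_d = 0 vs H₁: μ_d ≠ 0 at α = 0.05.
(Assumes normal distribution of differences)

Answer: t = -1.0586, fail to reject H₀

Derivation:
df = n - 1 = 18
SE = s_d/√n = 7/√19 = 1.6059
t = d̄/SE = -1.7/1.6059 = -1.0586
Critical value: t_{0.025,18} = ±2.101
p-value ≈ 0.3038
Decision: fail to reject H₀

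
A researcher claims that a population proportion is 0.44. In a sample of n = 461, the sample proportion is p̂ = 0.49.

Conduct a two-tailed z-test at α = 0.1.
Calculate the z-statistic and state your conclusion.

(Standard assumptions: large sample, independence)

Answer: z = 2.1627, reject H₀

Derivation:
H₀: p = 0.44, H₁: p ≠ 0.44
Standard error: SE = √(p₀(1-p₀)/n) = √(0.44×0.56/461) = 0.023119
z-statistic: z = (p̂ - p₀)/SE = (0.49 - 0.44)/0.023119 = 2.1627
Critical value: z_0.05 = ±1.645
p-value = 0.0306
Decision: reject H₀ at α = 0.1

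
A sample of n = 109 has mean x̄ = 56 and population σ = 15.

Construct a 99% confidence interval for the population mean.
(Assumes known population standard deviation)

Confidence level: 99%, α = 0.01
z_0.005 = 2.576
SE = σ/√n = 15/√109 = 1.4367
Margin of error = 2.576 × 1.4367 = 3.7009
CI: x̄ ± margin = 56 ± 3.7009
CI: (52.2991, 59.7009)

Answer: (52.2991, 59.7009)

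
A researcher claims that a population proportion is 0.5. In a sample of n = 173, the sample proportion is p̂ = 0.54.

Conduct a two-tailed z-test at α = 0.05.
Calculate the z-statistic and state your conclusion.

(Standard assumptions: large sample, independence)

Answer: z = 1.0522, fail to reject H₀

Derivation:
H₀: p = 0.5, H₁: p ≠ 0.5
Standard error: SE = √(p₀(1-p₀)/n) = √(0.5×0.5/173) = 0.038014
z-statistic: z = (p̂ - p₀)/SE = (0.54 - 0.5)/0.038014 = 1.0522
Critical value: z_0.025 = ±1.960
p-value = 0.2927
Decision: fail to reject H₀ at α = 0.05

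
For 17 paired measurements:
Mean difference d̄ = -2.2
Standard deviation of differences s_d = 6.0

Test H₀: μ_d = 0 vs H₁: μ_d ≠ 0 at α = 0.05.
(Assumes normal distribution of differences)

Answer: t = -1.5118, fail to reject H₀

Derivation:
df = n - 1 = 16
SE = s_d/√n = 6.0/√17 = 1.4552
t = d̄/SE = -2.2/1.4552 = -1.5118
Critical value: t_{0.025,16} = ±2.120
p-value ≈ 0.1501
Decision: fail to reject H₀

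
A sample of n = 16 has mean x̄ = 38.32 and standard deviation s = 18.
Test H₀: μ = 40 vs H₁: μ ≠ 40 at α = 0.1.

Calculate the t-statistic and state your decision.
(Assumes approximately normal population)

df = n - 1 = 15
SE = s/√n = 18/√16 = 4.5000
t = (x̄ - μ₀)/SE = (38.32 - 40)/4.5000 = -0.3733
Critical value: t_{0.05,15} = ±1.753
p-value ≈ 0.7141
Decision: fail to reject H₀

Answer: t = -0.3733, fail to reject H₀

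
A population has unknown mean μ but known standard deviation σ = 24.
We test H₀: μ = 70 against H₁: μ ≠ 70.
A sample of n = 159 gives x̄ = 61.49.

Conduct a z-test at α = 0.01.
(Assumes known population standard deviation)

Answer: z = -4.4712, reject H₀

Derivation:
Standard error: SE = σ/√n = 24/√159 = 1.9033
z-statistic: z = (x̄ - μ₀)/SE = (61.49 - 70)/1.9033 = -4.4712
Critical value: ±2.576
p-value < 0.0001
Decision: reject H₀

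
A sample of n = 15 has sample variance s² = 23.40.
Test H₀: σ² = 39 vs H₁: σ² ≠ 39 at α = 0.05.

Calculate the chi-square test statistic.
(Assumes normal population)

df = n - 1 = 14
χ² = (n-1)s²/σ₀² = 14×23.40/39 = 8.4000
Critical values: χ²_{0.975,14} = 5.629, χ²_{0.025,14} = 26.119
Rejection region: χ² < 5.629 or χ² > 26.119
Decision: fail to reject H₀

Answer: χ² = 8.4000, fail to reject H₀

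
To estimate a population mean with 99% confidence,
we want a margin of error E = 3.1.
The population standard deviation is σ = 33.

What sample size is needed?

Answer: n = 752

Derivation:
z_0.005 = 2.576
n = (z×σ/E)² = (2.576×33/3.1)²
n = 751.9625
Round up: n = 752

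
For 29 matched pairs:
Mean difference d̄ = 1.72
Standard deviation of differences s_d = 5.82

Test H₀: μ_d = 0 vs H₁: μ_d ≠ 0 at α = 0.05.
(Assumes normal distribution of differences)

Answer: t = 1.5916, fail to reject H₀

Derivation:
df = n - 1 = 28
SE = s_d/√n = 5.82/√29 = 1.0807
t = d̄/SE = 1.72/1.0807 = 1.5916
Critical value: t_{0.025,28} = ±2.048
p-value ≈ 0.1227
Decision: fail to reject H₀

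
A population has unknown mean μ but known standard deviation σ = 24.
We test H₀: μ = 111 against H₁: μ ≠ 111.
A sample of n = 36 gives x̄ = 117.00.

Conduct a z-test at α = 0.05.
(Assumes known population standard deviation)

Answer: z = 1.5000, fail to reject H₀

Derivation:
Standard error: SE = σ/√n = 24/√36 = 4.0000
z-statistic: z = (x̄ - μ₀)/SE = (117.00 - 111)/4.0000 = 1.5000
Critical value: ±1.960
p-value = 0.1336
Decision: fail to reject H₀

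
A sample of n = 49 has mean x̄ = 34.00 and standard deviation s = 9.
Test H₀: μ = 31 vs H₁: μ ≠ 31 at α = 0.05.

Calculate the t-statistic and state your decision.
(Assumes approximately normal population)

Answer: t = 2.3334, reject H₀

Derivation:
df = n - 1 = 48
SE = s/√n = 9/√49 = 1.2857
t = (x̄ - μ₀)/SE = (34.00 - 31)/1.2857 = 2.3334
Critical value: t_{0.025,48} = ±2.011
p-value ≈ 0.0239
Decision: reject H₀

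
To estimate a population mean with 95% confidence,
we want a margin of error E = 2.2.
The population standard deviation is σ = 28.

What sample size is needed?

Answer: n = 623

Derivation:
z_0.025 = 1.960
n = (z×σ/E)² = (1.960×28/2.2)²
n = 622.2757
Round up: n = 623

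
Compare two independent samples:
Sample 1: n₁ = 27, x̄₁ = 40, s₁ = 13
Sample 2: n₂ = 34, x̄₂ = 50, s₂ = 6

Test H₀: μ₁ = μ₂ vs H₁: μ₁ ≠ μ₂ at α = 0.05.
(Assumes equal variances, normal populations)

Pooled variance: s²_p = [26×13² + 33×6²]/(59) = 94.6102
s_p = 9.7268
SE = s_p×√(1/n₁ + 1/n₂) = 9.7268×√(1/27 + 1/34) = 2.5073
t = (x̄₁ - x̄₂)/SE = (40 - 50)/2.5073 = -3.9884
df = 59, t-critical = ±2.001
Decision: reject H₀

Answer: t = -3.9884, reject H₀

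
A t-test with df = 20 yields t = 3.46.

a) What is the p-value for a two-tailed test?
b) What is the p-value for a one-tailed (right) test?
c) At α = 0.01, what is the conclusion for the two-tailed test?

Answer: a) 0.0025, b) 0.0012, c) reject H₀

Derivation:
Using t-distribution with df = 20:
a) Two-tailed: p = 2×P(T > 3.46) = 0.0025
b) One-tailed: p = P(T > 3.46) = 0.0012
c) 0.0025 < 0.01, reject H₀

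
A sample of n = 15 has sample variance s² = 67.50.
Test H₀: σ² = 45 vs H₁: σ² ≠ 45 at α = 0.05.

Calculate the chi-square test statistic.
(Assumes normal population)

Answer: χ² = 21.0000, fail to reject H₀

Derivation:
df = n - 1 = 14
χ² = (n-1)s²/σ₀² = 14×67.50/45 = 21.0000
Critical values: χ²_{0.975,14} = 5.629, χ²_{0.025,14} = 26.119
Rejection region: χ² < 5.629 or χ² > 26.119
Decision: fail to reject H₀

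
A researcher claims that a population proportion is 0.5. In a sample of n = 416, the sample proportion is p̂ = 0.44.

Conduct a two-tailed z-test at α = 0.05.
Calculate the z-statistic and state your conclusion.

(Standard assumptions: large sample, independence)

Answer: z = -2.4475, reject H₀

Derivation:
H₀: p = 0.5, H₁: p ≠ 0.5
Standard error: SE = √(p₀(1-p₀)/n) = √(0.5×0.5/416) = 0.024515
z-statistic: z = (p̂ - p₀)/SE = (0.44 - 0.5)/0.024515 = -2.4475
Critical value: z_0.025 = ±1.960
p-value = 0.0144
Decision: reject H₀ at α = 0.05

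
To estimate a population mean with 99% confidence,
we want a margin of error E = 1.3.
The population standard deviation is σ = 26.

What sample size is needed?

z_0.005 = 2.576
n = (z×σ/E)² = (2.576×26/1.3)²
n = 2654.3104
Round up: n = 2655

Answer: n = 2655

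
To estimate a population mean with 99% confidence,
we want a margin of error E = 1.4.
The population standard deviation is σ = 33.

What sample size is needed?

z_0.005 = 2.576
n = (z×σ/E)² = (2.576×33/1.4)²
n = 3686.9184
Round up: n = 3687

Answer: n = 3687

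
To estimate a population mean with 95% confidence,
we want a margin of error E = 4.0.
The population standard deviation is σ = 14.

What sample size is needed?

Answer: n = 48

Derivation:
z_0.025 = 1.960
n = (z×σ/E)² = (1.960×14/4.0)²
n = 47.0596
Round up: n = 48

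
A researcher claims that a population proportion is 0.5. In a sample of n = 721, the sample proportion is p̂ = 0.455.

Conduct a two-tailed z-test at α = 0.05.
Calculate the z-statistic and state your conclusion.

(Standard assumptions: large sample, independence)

H₀: p = 0.5, H₁: p ≠ 0.5
Standard error: SE = √(p₀(1-p₀)/n) = √(0.5×0.5/721) = 0.018621
z-statistic: z = (p̂ - p₀)/SE = (0.455 - 0.5)/0.018621 = -2.4166
Critical value: z_0.025 = ±1.960
p-value = 0.0157
Decision: reject H₀ at α = 0.05

Answer: z = -2.4166, reject H₀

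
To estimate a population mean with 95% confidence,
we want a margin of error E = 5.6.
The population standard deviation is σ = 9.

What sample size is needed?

z_0.025 = 1.960
n = (z×σ/E)² = (1.960×9/5.6)²
n = 9.9225
Round up: n = 10

Answer: n = 10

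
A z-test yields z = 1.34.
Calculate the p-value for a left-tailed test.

For z = 1.34:
p = P(Z < 1.34) = Φ(1.34) = 0.9099

Answer: p-value ≈ 0.9099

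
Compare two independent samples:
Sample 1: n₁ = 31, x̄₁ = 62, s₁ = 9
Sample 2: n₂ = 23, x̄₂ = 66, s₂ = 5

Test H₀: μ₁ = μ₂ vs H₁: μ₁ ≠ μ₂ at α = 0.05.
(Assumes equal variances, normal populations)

Answer: t = -1.9200, fail to reject H₀

Derivation:
Pooled variance: s²_p = [30×9² + 22×5²]/(52) = 57.3077
s_p = 7.5702
SE = s_p×√(1/n₁ + 1/n₂) = 7.5702×√(1/31 + 1/23) = 2.0833
t = (x̄₁ - x̄₂)/SE = (62 - 66)/2.0833 = -1.9200
df = 52, t-critical = ±2.007
Decision: fail to reject H₀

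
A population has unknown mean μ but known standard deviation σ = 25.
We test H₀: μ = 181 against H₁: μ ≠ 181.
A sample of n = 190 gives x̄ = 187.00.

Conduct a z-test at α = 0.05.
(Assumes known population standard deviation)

Standard error: SE = σ/√n = 25/√190 = 1.8137
z-statistic: z = (x̄ - μ₀)/SE = (187.00 - 181)/1.8137 = 3.3082
Critical value: ±1.960
p-value = 0.0009
Decision: reject H₀

Answer: z = 3.3082, reject H₀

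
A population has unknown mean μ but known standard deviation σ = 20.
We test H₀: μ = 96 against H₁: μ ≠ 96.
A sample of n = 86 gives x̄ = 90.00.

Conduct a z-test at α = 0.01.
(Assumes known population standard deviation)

Standard error: SE = σ/√n = 20/√86 = 2.1567
z-statistic: z = (x̄ - μ₀)/SE = (90.00 - 96)/2.1567 = -2.7820
Critical value: ±2.576
p-value = 0.0054
Decision: reject H₀

Answer: z = -2.7820, reject H₀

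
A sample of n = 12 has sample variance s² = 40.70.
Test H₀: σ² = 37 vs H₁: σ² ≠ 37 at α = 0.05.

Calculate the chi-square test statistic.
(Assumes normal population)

df = n - 1 = 11
χ² = (n-1)s²/σ₀² = 11×40.70/37 = 12.1000
Critical values: χ²_{0.975,11} = 3.816, χ²_{0.025,11} = 21.920
Rejection region: χ² < 3.816 or χ² > 21.920
Decision: fail to reject H₀

Answer: χ² = 12.1000, fail to reject H₀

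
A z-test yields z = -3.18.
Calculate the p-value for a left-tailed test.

Answer: p-value ≈ 0.0007

Derivation:
For z = -3.18:
p = P(Z < -3.18) = Φ(-3.18) = 0.0007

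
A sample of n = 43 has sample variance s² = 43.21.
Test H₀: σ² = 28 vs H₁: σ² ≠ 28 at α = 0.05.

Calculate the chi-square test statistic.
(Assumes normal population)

df = n - 1 = 42
χ² = (n-1)s²/σ₀² = 42×43.21/28 = 64.8150
Critical values: χ²_{0.975,42} = 25.999, χ²_{0.025,42} = 61.777
Rejection region: χ² < 25.999 or χ² > 61.777
Decision: reject H₀

Answer: χ² = 64.8150, reject H₀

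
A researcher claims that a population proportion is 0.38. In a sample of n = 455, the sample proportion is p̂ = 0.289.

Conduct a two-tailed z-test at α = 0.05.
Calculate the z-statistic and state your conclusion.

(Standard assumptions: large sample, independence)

H₀: p = 0.38, H₁: p ≠ 0.38
Standard error: SE = √(p₀(1-p₀)/n) = √(0.38×0.62/455) = 0.022755
z-statistic: z = (p̂ - p₀)/SE = (0.289 - 0.38)/0.022755 = -3.9991
Critical value: z_0.025 = ±1.960
p-value = 0.0001
Decision: reject H₀ at α = 0.05

Answer: z = -3.9991, reject H₀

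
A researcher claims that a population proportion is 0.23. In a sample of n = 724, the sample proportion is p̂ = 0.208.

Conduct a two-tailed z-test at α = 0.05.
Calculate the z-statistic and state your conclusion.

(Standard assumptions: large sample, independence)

Answer: z = -1.4066, fail to reject H₀

Derivation:
H₀: p = 0.23, H₁: p ≠ 0.23
Standard error: SE = √(p₀(1-p₀)/n) = √(0.23×0.77/724) = 0.015640
z-statistic: z = (p̂ - p₀)/SE = (0.208 - 0.23)/0.015640 = -1.4066
Critical value: z_0.025 = ±1.960
p-value = 0.1595
Decision: fail to reject H₀ at α = 0.05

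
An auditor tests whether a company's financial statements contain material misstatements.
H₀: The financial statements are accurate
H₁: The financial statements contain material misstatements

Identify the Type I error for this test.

Answer: Concluding the statements are misstated when they are actually accurate

Derivation:
Type I error: rejecting H₀ when it is actually true (false positive).
Type II error: failing to reject H₀ when H₁ is actually true (false negative).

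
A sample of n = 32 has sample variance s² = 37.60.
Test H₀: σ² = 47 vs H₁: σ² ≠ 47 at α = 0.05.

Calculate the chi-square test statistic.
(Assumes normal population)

df = n - 1 = 31
χ² = (n-1)s²/σ₀² = 31×37.60/47 = 24.8000
Critical values: χ²_{0.975,31} = 17.539, χ²_{0.025,31} = 48.232
Rejection region: χ² < 17.539 or χ² > 48.232
Decision: fail to reject H₀

Answer: χ² = 24.8000, fail to reject H₀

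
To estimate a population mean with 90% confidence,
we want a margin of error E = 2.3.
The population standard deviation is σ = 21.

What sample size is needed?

Answer: n = 226

Derivation:
z_0.05 = 1.645
n = (z×σ/E)² = (1.645×21/2.3)²
n = 225.5873
Round up: n = 226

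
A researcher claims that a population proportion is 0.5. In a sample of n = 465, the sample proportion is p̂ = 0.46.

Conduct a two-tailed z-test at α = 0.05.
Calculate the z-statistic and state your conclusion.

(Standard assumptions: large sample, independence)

H₀: p = 0.5, H₁: p ≠ 0.5
Standard error: SE = √(p₀(1-p₀)/n) = √(0.5×0.5/465) = 0.023187
z-statistic: z = (p̂ - p₀)/SE = (0.46 - 0.5)/0.023187 = -1.7251
Critical value: z_0.025 = ±1.960
p-value = 0.0845
Decision: fail to reject H₀ at α = 0.05

Answer: z = -1.7251, fail to reject H₀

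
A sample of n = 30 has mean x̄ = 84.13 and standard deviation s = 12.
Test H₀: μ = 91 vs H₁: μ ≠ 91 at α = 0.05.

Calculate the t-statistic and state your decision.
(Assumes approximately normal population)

Answer: t = -3.1357, reject H₀

Derivation:
df = n - 1 = 29
SE = s/√n = 12/√30 = 2.1909
t = (x̄ - μ₀)/SE = (84.13 - 91)/2.1909 = -3.1357
Critical value: t_{0.025,29} = ±2.045
p-value ≈ 0.0039
Decision: reject H₀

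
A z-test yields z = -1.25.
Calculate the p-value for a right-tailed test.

For z = -1.25:
p = P(Z > -1.25) = 1 - Φ(-1.25) = 0.8944

Answer: p-value ≈ 0.8944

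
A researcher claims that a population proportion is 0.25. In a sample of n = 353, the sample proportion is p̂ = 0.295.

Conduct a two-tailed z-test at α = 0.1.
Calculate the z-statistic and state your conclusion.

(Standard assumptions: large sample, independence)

Answer: z = 1.9525, reject H₀

Derivation:
H₀: p = 0.25, H₁: p ≠ 0.25
Standard error: SE = √(p₀(1-p₀)/n) = √(0.25×0.75/353) = 0.023047
z-statistic: z = (p̂ - p₀)/SE = (0.295 - 0.25)/0.023047 = 1.9525
Critical value: z_0.05 = ±1.645
p-value = 0.0509
Decision: reject H₀ at α = 0.1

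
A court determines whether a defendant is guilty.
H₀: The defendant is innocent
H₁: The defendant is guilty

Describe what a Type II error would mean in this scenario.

Type I error: rejecting H₀ when it is actually true (false positive).
Type II error: failing to reject H₀ when H₁ is actually true (false negative).

Answer: Acquitting a guilty person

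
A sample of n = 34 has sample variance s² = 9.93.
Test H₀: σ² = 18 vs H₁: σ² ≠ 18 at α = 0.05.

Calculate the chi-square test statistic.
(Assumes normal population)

Answer: χ² = 18.2050, reject H₀

Derivation:
df = n - 1 = 33
χ² = (n-1)s²/σ₀² = 33×9.93/18 = 18.2050
Critical values: χ²_{0.975,33} = 19.047, χ²_{0.025,33} = 50.725
Rejection region: χ² < 19.047 or χ² > 50.725
Decision: reject H₀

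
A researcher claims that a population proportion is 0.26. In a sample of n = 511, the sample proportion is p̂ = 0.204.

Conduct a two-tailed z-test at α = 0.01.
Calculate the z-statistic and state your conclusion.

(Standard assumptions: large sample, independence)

Answer: z = -2.8860, reject H₀

Derivation:
H₀: p = 0.26, H₁: p ≠ 0.26
Standard error: SE = √(p₀(1-p₀)/n) = √(0.26×0.74/511) = 0.019404
z-statistic: z = (p̂ - p₀)/SE = (0.204 - 0.26)/0.019404 = -2.8860
Critical value: z_0.005 = ±2.576
p-value = 0.0039
Decision: reject H₀ at α = 0.01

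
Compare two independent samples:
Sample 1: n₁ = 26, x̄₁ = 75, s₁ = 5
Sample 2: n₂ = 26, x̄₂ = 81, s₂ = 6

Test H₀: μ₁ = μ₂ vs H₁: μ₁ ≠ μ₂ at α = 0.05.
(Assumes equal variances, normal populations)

Pooled variance: s²_p = [25×5² + 25×6²]/(50) = 30.5000
s_p = 5.5227
SE = s_p×√(1/n₁ + 1/n₂) = 5.5227×√(1/26 + 1/26) = 1.5317
t = (x̄₁ - x̄₂)/SE = (75 - 81)/1.5317 = -3.9172
df = 50, t-critical = ±2.009
Decision: reject H₀

Answer: t = -3.9172, reject H₀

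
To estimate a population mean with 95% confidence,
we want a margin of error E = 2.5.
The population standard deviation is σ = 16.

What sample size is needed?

Answer: n = 158

Derivation:
z_0.025 = 1.960
n = (z×σ/E)² = (1.960×16/2.5)²
n = 157.3519
Round up: n = 158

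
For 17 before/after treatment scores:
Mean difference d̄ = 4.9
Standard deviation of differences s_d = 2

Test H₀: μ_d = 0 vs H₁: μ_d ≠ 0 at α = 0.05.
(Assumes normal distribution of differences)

Answer: t = 10.1010, reject H₀

Derivation:
df = n - 1 = 16
SE = s_d/√n = 2/√17 = 0.4851
t = d̄/SE = 4.9/0.4851 = 10.1010
Critical value: t_{0.025,16} = ±2.120
p-value < 0.0001
Decision: reject H₀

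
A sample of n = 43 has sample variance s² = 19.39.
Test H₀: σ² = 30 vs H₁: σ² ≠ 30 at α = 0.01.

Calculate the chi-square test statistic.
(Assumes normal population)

df = n - 1 = 42
χ² = (n-1)s²/σ₀² = 42×19.39/30 = 27.1460
Critical values: χ²_{0.995,42} = 22.138, χ²_{0.005,42} = 69.336
Rejection region: χ² < 22.138 or χ² > 69.336
Decision: fail to reject H₀

Answer: χ² = 27.1460, fail to reject H₀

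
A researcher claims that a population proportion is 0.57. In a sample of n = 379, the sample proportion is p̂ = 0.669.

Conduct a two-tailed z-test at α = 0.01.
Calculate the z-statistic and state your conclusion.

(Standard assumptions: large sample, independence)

Answer: z = 3.8930, reject H₀

Derivation:
H₀: p = 0.57, H₁: p ≠ 0.57
Standard error: SE = √(p₀(1-p₀)/n) = √(0.57×0.43/379) = 0.025430
z-statistic: z = (p̂ - p₀)/SE = (0.669 - 0.57)/0.025430 = 3.8930
Critical value: z_0.005 = ±2.576
p-value = 0.0001
Decision: reject H₀ at α = 0.01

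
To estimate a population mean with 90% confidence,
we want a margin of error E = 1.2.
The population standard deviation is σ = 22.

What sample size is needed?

z_0.05 = 1.645
n = (z×σ/E)² = (1.645×22/1.2)²
n = 909.5251
Round up: n = 910

Answer: n = 910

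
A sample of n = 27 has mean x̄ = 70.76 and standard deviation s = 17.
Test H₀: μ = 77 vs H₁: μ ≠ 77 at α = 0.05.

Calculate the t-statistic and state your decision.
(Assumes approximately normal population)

Answer: t = -1.9073, fail to reject H₀

Derivation:
df = n - 1 = 26
SE = s/√n = 17/√27 = 3.2717
t = (x̄ - μ₀)/SE = (70.76 - 77)/3.2717 = -1.9073
Critical value: t_{0.025,26} = ±2.056
p-value ≈ 0.0676
Decision: fail to reject H₀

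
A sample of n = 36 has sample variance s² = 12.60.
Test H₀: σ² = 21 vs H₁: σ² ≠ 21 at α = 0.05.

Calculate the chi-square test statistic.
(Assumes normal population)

df = n - 1 = 35
χ² = (n-1)s²/σ₀² = 35×12.60/21 = 21.0000
Critical values: χ²_{0.975,35} = 20.569, χ²_{0.025,35} = 53.203
Rejection region: χ² < 20.569 or χ² > 53.203
Decision: fail to reject H₀

Answer: χ² = 21.0000, fail to reject H₀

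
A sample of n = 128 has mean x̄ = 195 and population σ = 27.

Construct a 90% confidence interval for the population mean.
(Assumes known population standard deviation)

Confidence level: 90%, α = 0.1
z_0.05 = 1.645
SE = σ/√n = 27/√128 = 2.3865
Margin of error = 1.645 × 2.3865 = 3.9258
CI: x̄ ± margin = 195 ± 3.9258
CI: (191.0742, 198.9258)

Answer: (191.0742, 198.9258)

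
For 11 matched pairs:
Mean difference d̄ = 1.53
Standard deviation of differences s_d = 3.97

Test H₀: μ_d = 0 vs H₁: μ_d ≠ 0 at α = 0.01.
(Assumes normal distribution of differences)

Answer: t = 1.2782, fail to reject H₀

Derivation:
df = n - 1 = 10
SE = s_d/√n = 3.97/√11 = 1.1970
t = d̄/SE = 1.53/1.1970 = 1.2782
Critical value: t_{0.005,10} = ±3.169
p-value ≈ 0.2300
Decision: fail to reject H₀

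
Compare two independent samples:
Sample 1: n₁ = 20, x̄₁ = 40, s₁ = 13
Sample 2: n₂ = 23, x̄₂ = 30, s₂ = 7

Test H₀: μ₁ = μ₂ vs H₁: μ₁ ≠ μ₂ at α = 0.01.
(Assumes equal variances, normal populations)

Pooled variance: s²_p = [19×13² + 22×7²]/(41) = 104.6098
s_p = 10.2279
SE = s_p×√(1/n₁ + 1/n₂) = 10.2279×√(1/20 + 1/23) = 3.1271
t = (x̄₁ - x̄₂)/SE = (40 - 30)/3.1271 = 3.1979
df = 41, t-critical = ±2.701
Decision: reject H₀

Answer: t = 3.1979, reject H₀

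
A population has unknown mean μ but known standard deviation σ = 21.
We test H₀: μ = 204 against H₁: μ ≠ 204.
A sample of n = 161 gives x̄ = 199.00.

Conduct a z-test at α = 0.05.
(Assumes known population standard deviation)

Standard error: SE = σ/√n = 21/√161 = 1.6550
z-statistic: z = (x̄ - μ₀)/SE = (199.00 - 204)/1.6550 = -3.0211
Critical value: ±1.960
p-value = 0.0025
Decision: reject H₀

Answer: z = -3.0211, reject H₀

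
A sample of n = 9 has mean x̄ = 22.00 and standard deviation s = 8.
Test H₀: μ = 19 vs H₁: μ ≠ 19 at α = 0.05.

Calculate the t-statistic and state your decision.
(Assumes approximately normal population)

df = n - 1 = 8
SE = s/√n = 8/√9 = 2.6667
t = (x̄ - μ₀)/SE = (22.00 - 19)/2.6667 = 1.1250
Critical value: t_{0.025,8} = ±2.306
p-value ≈ 0.2932
Decision: fail to reject H₀

Answer: t = 1.1250, fail to reject H₀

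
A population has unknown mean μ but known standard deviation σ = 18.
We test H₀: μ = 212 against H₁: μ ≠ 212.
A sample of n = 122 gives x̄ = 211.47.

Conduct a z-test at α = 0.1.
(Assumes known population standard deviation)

Standard error: SE = σ/√n = 18/√122 = 1.6296
z-statistic: z = (x̄ - μ₀)/SE = (211.47 - 212)/1.6296 = -0.3252
Critical value: ±1.645
p-value = 0.7450
Decision: fail to reject H₀

Answer: z = -0.3252, fail to reject H₀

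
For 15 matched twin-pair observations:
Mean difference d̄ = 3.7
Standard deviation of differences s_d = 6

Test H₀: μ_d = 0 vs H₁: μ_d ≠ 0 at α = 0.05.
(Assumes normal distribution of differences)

Answer: t = 2.3883, reject H₀

Derivation:
df = n - 1 = 14
SE = s_d/√n = 6/√15 = 1.5492
t = d̄/SE = 3.7/1.5492 = 2.3883
Critical value: t_{0.025,14} = ±2.145
p-value ≈ 0.0316
Decision: reject H₀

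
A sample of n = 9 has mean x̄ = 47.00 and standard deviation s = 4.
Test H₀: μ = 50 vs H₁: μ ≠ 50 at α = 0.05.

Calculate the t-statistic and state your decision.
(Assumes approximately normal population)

Answer: t = -2.2501, fail to reject H₀

Derivation:
df = n - 1 = 8
SE = s/√n = 4/√9 = 1.3333
t = (x̄ - μ₀)/SE = (47.00 - 50)/1.3333 = -2.2501
Critical value: t_{0.025,8} = ±2.306
p-value ≈ 0.0546
Decision: fail to reject H₀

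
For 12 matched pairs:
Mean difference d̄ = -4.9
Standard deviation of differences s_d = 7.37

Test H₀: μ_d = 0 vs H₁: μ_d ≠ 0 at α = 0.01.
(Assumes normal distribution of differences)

df = n - 1 = 11
SE = s_d/√n = 7.37/√12 = 2.1275
t = d̄/SE = -4.9/2.1275 = -2.3032
Critical value: t_{0.005,11} = ±3.106
p-value ≈ 0.0418
Decision: fail to reject H₀

Answer: t = -2.3032, fail to reject H₀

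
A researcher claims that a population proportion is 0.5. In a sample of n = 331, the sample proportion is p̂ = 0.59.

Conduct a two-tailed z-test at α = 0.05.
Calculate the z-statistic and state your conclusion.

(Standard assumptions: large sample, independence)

H₀: p = 0.5, H₁: p ≠ 0.5
Standard error: SE = √(p₀(1-p₀)/n) = √(0.5×0.5/331) = 0.027482
z-statistic: z = (p̂ - p₀)/SE = (0.59 - 0.5)/0.027482 = 3.2749
Critical value: z_0.025 = ±1.960
p-value = 0.0011
Decision: reject H₀ at α = 0.05

Answer: z = 3.2749, reject H₀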